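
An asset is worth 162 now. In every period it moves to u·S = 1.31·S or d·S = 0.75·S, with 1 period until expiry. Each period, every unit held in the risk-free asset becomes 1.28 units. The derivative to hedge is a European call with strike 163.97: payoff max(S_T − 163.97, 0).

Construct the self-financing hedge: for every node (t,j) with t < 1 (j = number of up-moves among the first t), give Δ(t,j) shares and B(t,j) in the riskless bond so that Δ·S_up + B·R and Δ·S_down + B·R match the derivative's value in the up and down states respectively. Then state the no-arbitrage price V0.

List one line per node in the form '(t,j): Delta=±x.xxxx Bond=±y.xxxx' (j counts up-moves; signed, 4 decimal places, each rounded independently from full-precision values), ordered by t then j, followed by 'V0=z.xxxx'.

(0,0): Delta=0.5319 Bond=-50.4848
V0=35.6759

Risk-neutral probability p* = (R−d)/(u−d) = (1.28−0.75)/(1.31−0.75) = 0.9464.
Terminal payoffs: V(1,0)=0.0000, V(1,1)=48.2500
(0,0): S=162.0000. Δ = (V_up−V_dn)/(S_up−S_dn) = (48.2500−0.0000)/(212.2200−121.5000) = 0.5319. V = [p*·48.2500 + (1−p*)·0.0000]/1.28 = 35.6759. B = V − Δ·S = -50.4848.
The time-0 hedge costs 35.6759, which is the no-arbitrage price.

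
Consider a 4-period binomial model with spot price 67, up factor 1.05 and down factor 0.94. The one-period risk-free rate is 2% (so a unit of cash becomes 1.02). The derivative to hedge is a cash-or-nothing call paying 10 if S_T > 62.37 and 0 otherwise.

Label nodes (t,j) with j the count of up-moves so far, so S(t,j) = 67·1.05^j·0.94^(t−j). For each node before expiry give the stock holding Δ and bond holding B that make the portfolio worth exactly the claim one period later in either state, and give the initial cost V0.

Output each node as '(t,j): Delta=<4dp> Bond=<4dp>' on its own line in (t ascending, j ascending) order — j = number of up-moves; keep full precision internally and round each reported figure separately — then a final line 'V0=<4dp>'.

Risk-neutral probability p* = (R−d)/(u−d) = (1.02−0.94)/(1.05−0.94) = 0.7273.
Payoff layer (t=4): V(4,0)=0.0000, V(4,1)=0.0000, V(4,2)=10.0000, V(4,3)=10.0000, V(4,4)=10.0000
  t=3,j=0: stock 55.6491 → up 58.4316 (V=0.0000), down 52.3102 (V=0.0000). Price 0.0000; hedge Δ=0.0000, bond B=0.0000.
  t=3,j=1: stock 62.1613 → up 65.2693 (V=10.0000), down 58.4316 (V=0.0000). Price 7.1301; hedge Δ=1.4625, bond B=-83.7790.
  t=3,j=2: stock 69.4355 → up 72.9072 (V=10.0000), down 65.2693 (V=10.0000). Price 9.8039; hedge Δ=0.0000, bond B=9.8039.
  t=3,j=3: stock 77.5609 → up 81.4389 (V=10.0000), down 72.9072 (V=10.0000). Price 9.8039; hedge Δ=0.0000, bond B=9.8039.
  t=2,j=0: stock 59.2012 → up 62.1613 (V=7.1301), down 55.6491 (V=0.0000). Price 5.0839; hedge Δ=1.0949, bond B=-59.7354.
  t=2,j=1: stock 66.1290 → up 69.4355 (V=9.8039), down 62.1613 (V=7.1301). Price 8.8968; hedge Δ=0.3676, bond B=-15.4105.
  t=2,j=2: stock 73.8675 → up 77.5609 (V=9.8039), down 69.4355 (V=9.8039). Price 9.6117; hedge Δ=0.0000, bond B=9.6117.
  t=1,j=0: stock 62.9800 → up 66.1290 (V=8.8968), down 59.2012 (V=5.0839). Price 7.7028; hedge Δ=0.5504, bond B=-26.9599.
  t=1,j=1: stock 70.3500 → up 73.8675 (V=9.6117), down 66.1290 (V=8.8968). Price 9.2321; hedge Δ=0.0924, bond B=2.7328.
  t=0,j=0: stock 67.0000 → up 70.3500 (V=9.2321), down 62.9800 (V=7.7028). Price 8.6422; hedge Δ=0.2075, bond B=-5.2600.
Root portfolio cost Δ·67+B reproduces V0=8.6422.

(0,0): Delta=0.2075 Bond=-5.2600
(1,0): Delta=0.5504 Bond=-26.9599
(1,1): Delta=0.0924 Bond=2.7328
(2,0): Delta=1.0949 Bond=-59.7354
(2,1): Delta=0.3676 Bond=-15.4105
(2,2): Delta=0.0000 Bond=9.6117
(3,0): Delta=0.0000 Bond=0.0000
(3,1): Delta=1.4625 Bond=-83.7790
(3,2): Delta=0.0000 Bond=9.8039
(3,3): Delta=0.0000 Bond=9.8039
V0=8.6422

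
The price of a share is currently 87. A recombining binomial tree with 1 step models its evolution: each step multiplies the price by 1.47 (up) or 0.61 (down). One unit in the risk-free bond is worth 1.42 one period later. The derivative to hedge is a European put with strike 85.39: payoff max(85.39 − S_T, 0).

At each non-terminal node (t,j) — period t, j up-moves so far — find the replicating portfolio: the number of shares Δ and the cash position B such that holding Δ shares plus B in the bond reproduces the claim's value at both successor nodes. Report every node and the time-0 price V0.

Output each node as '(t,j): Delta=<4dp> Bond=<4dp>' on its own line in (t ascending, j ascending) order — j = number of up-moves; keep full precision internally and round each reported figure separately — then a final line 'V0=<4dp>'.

(0,0): Delta=-0.4320 Bond=38.9047
V0=1.3233

Under the risk-neutral measure, an up-move has probability p* = (R−d)/(u−d) = 0.9419 and values discount at R = 1.42.
Payoff layer (t=1): V(1,0)=32.3200, V(1,1)=0.0000
(0,0): S=87.0000. Δ = (V_up−V_dn)/(S_up−S_dn) = (0.0000−32.3200)/(127.8900−53.0700) = -0.4320. V = [p*·0.0000 + (1−p*)·32.3200]/1.42 = 1.3233. B = V − Δ·S = 38.9047.
Check: Δ(0,0)·S0 + B(0,0) = 1.3233 = V0.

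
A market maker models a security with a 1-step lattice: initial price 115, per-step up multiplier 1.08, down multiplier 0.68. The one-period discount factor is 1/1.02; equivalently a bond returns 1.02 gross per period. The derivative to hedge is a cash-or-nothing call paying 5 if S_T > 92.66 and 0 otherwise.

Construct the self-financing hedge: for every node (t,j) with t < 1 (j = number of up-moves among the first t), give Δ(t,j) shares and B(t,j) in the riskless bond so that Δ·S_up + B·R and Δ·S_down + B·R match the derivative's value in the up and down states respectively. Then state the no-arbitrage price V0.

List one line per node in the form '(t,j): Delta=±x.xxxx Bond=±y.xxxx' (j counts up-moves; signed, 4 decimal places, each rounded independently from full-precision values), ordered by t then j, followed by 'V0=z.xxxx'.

(0,0): Delta=0.1087 Bond=-8.3333
V0=4.1667

Risk-neutral probability p* = (R−d)/(u−d) = (1.02−0.68)/(1.08−0.68) = 0.8500.
At expiry t=1: V(1,0)=0.0000, V(1,1)=5.0000
  t=0,j=0: stock 115.0000 → up 124.2000 (V=5.0000), down 78.2000 (V=0.0000). Price 4.1667; hedge Δ=0.1087, bond B=-8.3333.
Check: Δ(0,0)·S0 + B(0,0) = 4.1667 = V0.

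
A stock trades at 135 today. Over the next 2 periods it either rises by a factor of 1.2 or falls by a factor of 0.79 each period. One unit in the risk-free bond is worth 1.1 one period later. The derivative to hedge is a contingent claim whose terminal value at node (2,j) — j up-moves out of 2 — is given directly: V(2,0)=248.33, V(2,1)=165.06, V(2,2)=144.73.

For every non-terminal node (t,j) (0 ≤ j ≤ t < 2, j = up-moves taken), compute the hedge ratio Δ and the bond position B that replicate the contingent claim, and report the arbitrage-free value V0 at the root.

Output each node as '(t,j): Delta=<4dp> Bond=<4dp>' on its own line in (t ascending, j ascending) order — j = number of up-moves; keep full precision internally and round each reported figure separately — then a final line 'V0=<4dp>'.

(0,0): Delta=-0.5860 Bond=210.0177
(1,0): Delta=-1.9043 Bond=371.6155
(1,1): Delta=-0.3061 Bond=185.6659
V0=130.9019

Under the risk-neutral measure, an up-move has probability p* = (R−d)/(u−d) = 0.7561 and values discount at R = 1.1.
Payoff layer (t=2): V(2,0)=248.3300, V(2,1)=165.0600, V(2,2)=144.7300
  t=1,j=0: stock 106.6500 → up 127.9800 (V=165.0600), down 84.2535 (V=248.3300). Price 168.5180; hedge Δ=-1.9043, bond B=371.6155.
  t=1,j=1: stock 162.0000 → up 194.4000 (V=144.7300), down 127.9800 (V=165.0600). Price 136.0805; hedge Δ=-0.3061, bond B=185.6659.
  t=0,j=0: stock 135.0000 → up 162.0000 (V=136.0805), down 106.6500 (V=168.5180). Price 130.9019; hedge Δ=-0.5860, bond B=210.0177.
The time-0 hedge costs 130.9019, which is the no-arbitrage price.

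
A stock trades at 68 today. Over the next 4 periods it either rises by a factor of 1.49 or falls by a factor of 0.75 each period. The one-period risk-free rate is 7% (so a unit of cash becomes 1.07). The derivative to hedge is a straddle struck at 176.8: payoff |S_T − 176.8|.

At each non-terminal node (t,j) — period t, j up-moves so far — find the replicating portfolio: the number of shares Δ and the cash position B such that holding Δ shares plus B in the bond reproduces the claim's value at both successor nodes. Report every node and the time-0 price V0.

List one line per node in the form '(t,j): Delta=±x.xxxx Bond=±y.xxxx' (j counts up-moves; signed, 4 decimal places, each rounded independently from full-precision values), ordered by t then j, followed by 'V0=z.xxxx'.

Under the risk-neutral measure, an up-move has probability p* = (R−d)/(u−d) = 0.4324 and values discount at R = 1.07.
At expiry t=4: V(4,0)=155.2844, V(4,1)=134.0556, V(4,2)=91.8812, V(4,3)=8.0946, V(4,4)=158.3614
(3,0): S=28.6875. Δ = (V_up−V_dn)/(S_up−S_dn) = (134.0556−155.2844)/(42.7444−21.5156) = -1.0000. V = [p*·134.0556 + (1−p*)·155.2844]/1.07 = 136.5461. B = V − Δ·S = 165.2336.
(3,1): S=56.9925. Δ = (V_up−V_dn)/(S_up−S_dn) = (91.8812−134.0556)/(84.9188−42.7444) = -1.0000. V = [p*·91.8812 + (1−p*)·134.0556]/1.07 = 108.2411. B = V − Δ·S = 165.2336.
(3,2): S=113.2251. Δ = (V_up−V_dn)/(S_up−S_dn) = (8.0946−91.8812)/(168.7054−84.9188) = -1.0000. V = [p*·8.0946 + (1−p*)·91.8812]/1.07 = 52.0085. B = V − Δ·S = 165.2336.
(3,3): S=224.9405. Δ = (V_up−V_dn)/(S_up−S_dn) = (158.3614−8.0946)/(335.1614−168.7054) = 0.9027. V = [p*·158.3614 + (1−p*)·8.0946]/1.07 = 68.2942. B = V − Δ·S = -134.7690.
(2,0): S=38.2500. Δ = (V_up−V_dn)/(S_up−S_dn) = (108.2411−136.5461)/(56.9925−28.6875) = -1.0000. V = [p*·108.2411 + (1−p*)·136.5461]/1.07 = 116.1740. B = V − Δ·S = 154.4240.
(2,1): S=75.9900. Δ = (V_up−V_dn)/(S_up−S_dn) = (52.0085−108.2411)/(113.2251−56.9925) = -1.0000. V = [p*·52.0085 + (1−p*)·108.2411]/1.07 = 78.4340. B = V − Δ·S = 154.4240.
(2,2): S=150.9668. Δ = (V_up−V_dn)/(S_up−S_dn) = (68.2942−52.0085)/(224.9405−113.2251) = 0.1458. V = [p*·68.2942 + (1−p*)·52.0085]/1.07 = 55.1879. B = V − Δ·S = 33.1802.
(1,0): S=51.0000. Δ = (V_up−V_dn)/(S_up−S_dn) = (78.4340−116.1740)/(75.9900−38.2500) = -1.0000. V = [p*·78.4340 + (1−p*)·116.1740]/1.07 = 93.3215. B = V − Δ·S = 144.3215.
(1,1): S=101.3200. Δ = (V_up−V_dn)/(S_up−S_dn) = (55.1879−78.4340)/(150.9668−75.9900) = -0.3100. V = [p*·55.1879 + (1−p*)·78.4340]/1.07 = 63.9080. B = V − Δ·S = 95.3217.
(0,0): S=68.0000. Δ = (V_up−V_dn)/(S_up−S_dn) = (63.9080−93.3215)/(101.3200−51.0000) = -0.5845. V = [p*·63.9080 + (1−p*)·93.3215]/1.07 = 75.3291. B = V − Δ·S = 115.0770.
Root portfolio cost Δ·68+B reproduces V0=75.3291.

(0,0): Delta=-0.5845 Bond=115.0770
(1,0): Delta=-1.0000 Bond=144.3215
(1,1): Delta=-0.3100 Bond=95.3217
(2,0): Delta=-1.0000 Bond=154.4240
(2,1): Delta=-1.0000 Bond=154.4240
(2,2): Delta=0.1458 Bond=33.1802
(3,0): Delta=-1.0000 Bond=165.2336
(3,1): Delta=-1.0000 Bond=165.2336
(3,2): Delta=-1.0000 Bond=165.2336
(3,3): Delta=0.9027 Bond=-134.7690
V0=75.3291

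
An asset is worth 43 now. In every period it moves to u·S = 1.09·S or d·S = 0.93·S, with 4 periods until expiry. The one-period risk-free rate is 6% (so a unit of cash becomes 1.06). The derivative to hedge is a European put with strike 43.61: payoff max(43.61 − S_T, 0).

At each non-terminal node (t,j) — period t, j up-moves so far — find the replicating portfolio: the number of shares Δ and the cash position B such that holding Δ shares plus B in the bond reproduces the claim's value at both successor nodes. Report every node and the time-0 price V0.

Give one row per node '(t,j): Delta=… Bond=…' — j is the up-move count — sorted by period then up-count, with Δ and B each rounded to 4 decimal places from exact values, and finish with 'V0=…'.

Since d<R<u, set p* = (R−d)/(u−d) = 0.8125; price each node as the discounted p*-expectation of its children.
Terminal payoffs: V(4,0)=11.4438, V(4,1)=5.9098, V(4,2)=0.0000, V(4,3)=0.0000, V(4,4)=0.0000
  t=3,j=0: stock 34.5874 → up 37.7002 (V=5.9098), down 32.1662 (V=11.4438). Price 6.5542; hedge Δ=-1.0000, bond B=41.1415.
  t=3,j=1: stock 40.5379 → up 44.1863 (V=0.0000), down 37.7002 (V=5.9098). Price 1.0454; hedge Δ=-0.9112, bond B=37.9815.
  t=3,j=2: stock 47.5121 → up 51.7882 (V=0.0000), down 44.1863 (V=0.0000). Price 0.0000; hedge Δ=0.0000, bond B=0.0000.
  t=3,j=3: stock 55.6862 → up 60.6980 (V=0.0000), down 51.7882 (V=0.0000). Price 0.0000; hedge Δ=0.0000, bond B=0.0000.
  t=2,j=0: stock 37.1907 → up 40.5379 (V=1.0454), down 34.5874 (V=6.5542). Price 1.9606; hedge Δ=-0.9258, bond B=36.3906.
  t=2,j=1: stock 43.5891 → up 47.5121 (V=0.0000), down 40.5379 (V=1.0454). Price 0.1849; hedge Δ=-0.1499, bond B=6.7184.
  t=2,j=2: stock 51.0883 → up 55.6862 (V=0.0000), down 47.5121 (V=0.0000). Price 0.0000; hedge Δ=0.0000, bond B=0.0000.
  t=1,j=0: stock 39.9900 → up 43.5891 (V=0.1849), down 37.1907 (V=1.9606). Price 0.4885; hedge Δ=-0.2775, bond B=11.5868.
  t=1,j=1: stock 46.8700 → up 51.0883 (V=0.0000), down 43.5891 (V=0.1849). Price 0.0327; hedge Δ=-0.0247, bond B=1.1884.
  t=0,j=0: stock 43.0000 → up 46.8700 (V=0.0327), down 39.9900 (V=0.4885). Price 0.1115; hedge Δ=-0.0663, bond B=2.9605.
The time-0 hedge costs 0.1115, which is the no-arbitrage price.

(0,0): Delta=-0.0663 Bond=2.9605
(1,0): Delta=-0.2775 Bond=11.5868
(1,1): Delta=-0.0247 Bond=1.1884
(2,0): Delta=-0.9258 Bond=36.3906
(2,1): Delta=-0.1499 Bond=6.7184
(2,2): Delta=0.0000 Bond=0.0000
(3,0): Delta=-1.0000 Bond=41.1415
(3,1): Delta=-0.9112 Bond=37.9815
(3,2): Delta=0.0000 Bond=0.0000
(3,3): Delta=0.0000 Bond=0.0000
V0=0.1115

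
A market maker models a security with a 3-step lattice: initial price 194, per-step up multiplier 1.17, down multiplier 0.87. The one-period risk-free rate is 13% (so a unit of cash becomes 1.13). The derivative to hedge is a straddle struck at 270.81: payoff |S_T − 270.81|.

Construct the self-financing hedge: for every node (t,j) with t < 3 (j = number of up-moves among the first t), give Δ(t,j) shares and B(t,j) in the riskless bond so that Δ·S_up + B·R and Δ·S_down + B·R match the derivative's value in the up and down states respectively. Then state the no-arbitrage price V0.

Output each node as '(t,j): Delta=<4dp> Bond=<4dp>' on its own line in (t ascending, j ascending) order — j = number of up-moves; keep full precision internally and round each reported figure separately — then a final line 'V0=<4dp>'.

(0,0): Delta=-0.1934 Bond=67.2086
(1,0): Delta=-1.0000 Bond=212.0840
(1,1): Delta=-0.1011 Bond=55.0014
(2,0): Delta=-1.0000 Bond=239.6549
(2,1): Delta=-1.0000 Bond=239.6549
(2,2): Delta=0.0017 Bond=34.8434
V0=29.6893

The replicating-portfolio and risk-neutral prices coincide; use p* = (1.13−0.87)/(1.17−0.87) = 0.8667 for the latter.
At expiry t=3: V(3,0)=143.0604, V(3,1)=99.0088, V(3,2)=39.7671, V(3,3)=39.9029
Node (2,0) S=146.8386: V=(p*·99.0088+(1−p*)·143.0604)/1.13=92.8163; Δ=(99.0088−143.0604)/(171.8012−127.7496)=-1.0000; B=V−Δ·S=239.6549
Node (2,1) S=197.4726: V=(p*·39.7671+(1−p*)·99.0088)/1.13=42.1823; Δ=(39.7671−99.0088)/(231.0429−171.8012)=-1.0000; B=V−Δ·S=239.6549
Node (2,2) S=265.5666: V=(p*·39.9029+(1−p*)·39.7671)/1.13=35.2963; Δ=(39.9029−39.7671)/(310.7129−231.0429)=0.0017; B=V−Δ·S=34.8434
Node (1,0) S=168.7800: V=(p*·42.1823+(1−p*)·92.8163)/1.13=43.3040; Δ=(42.1823−92.8163)/(197.4726−146.8386)=-1.0000; B=V−Δ·S=212.0840
Node (1,1) S=226.9800: V=(p*·35.2963+(1−p*)·42.1823)/1.13=32.0482; Δ=(35.2963−42.1823)/(265.5666−197.4726)=-0.1011; B=V−Δ·S=55.0014
Node (0,0) S=194.0000: V=(p*·32.0482+(1−p*)·43.3040)/1.13=29.6893; Δ=(32.0482−43.3040)/(226.9800−168.7800)=-0.1934; B=V−Δ·S=67.2086
Each (Δ,B) replicates both successor values, so the strategy is self-financing and V0 is arbitrage-free.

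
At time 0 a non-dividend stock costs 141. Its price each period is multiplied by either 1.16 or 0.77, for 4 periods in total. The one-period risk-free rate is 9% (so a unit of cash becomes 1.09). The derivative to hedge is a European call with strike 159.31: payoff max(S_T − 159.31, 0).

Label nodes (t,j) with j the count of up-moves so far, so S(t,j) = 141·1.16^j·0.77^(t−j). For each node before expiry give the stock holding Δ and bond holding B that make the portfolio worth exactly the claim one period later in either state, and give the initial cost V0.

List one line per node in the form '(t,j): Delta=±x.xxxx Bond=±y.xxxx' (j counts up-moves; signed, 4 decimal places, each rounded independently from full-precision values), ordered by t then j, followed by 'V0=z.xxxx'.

(0,0): Delta=0.7175 Bond=-67.4936
(1,0): Delta=0.1359 Bond=-10.4246
(1,1): Delta=0.8020 Bond=-87.3806
(2,0): Delta=0.0000 Bond=0.0000
(2,1): Delta=0.1557 Bond=-13.8485
(2,2): Delta=0.8958 Bond=-113.0503
(3,0): Delta=0.0000 Bond=0.0000
(3,1): Delta=0.0000 Bond=0.0000
(3,2): Delta=0.1783 Bond=-18.3968
(3,3): Delta=1.0000 Bond=-146.1560
V0=33.6757

Risk-neutral probability p* = (R−d)/(u−d) = (1.09−0.77)/(1.16−0.77) = 0.8205.
Payoff layer (t=4): V(4,0)=0.0000, V(4,1)=0.0000, V(4,2)=0.0000, V(4,3)=10.1565, V(4,4)=95.9901
(3,0): S=64.3712. Δ = (V_up−V_dn)/(S_up−S_dn) = (0.0000−0.0000)/(74.6705−49.5658) = 0.0000. V = [p*·0.0000 + (1−p*)·0.0000]/1.09 = 0.0000. B = V − Δ·S = 0.0000.
(3,1): S=96.9747. Δ = (V_up−V_dn)/(S_up−S_dn) = (0.0000−0.0000)/(112.4907−74.6705) = 0.0000. V = [p*·0.0000 + (1−p*)·0.0000]/1.09 = 0.0000. B = V − Δ·S = 0.0000.
(3,2): S=146.0918. Δ = (V_up−V_dn)/(S_up−S_dn) = (10.1565−0.0000)/(169.4665−112.4907) = 0.1783. V = [p*·10.1565 + (1−p*)·0.0000]/1.09 = 7.6454. B = V − Δ·S = -18.3968.
(3,3): S=220.0863. Δ = (V_up−V_dn)/(S_up−S_dn) = (95.9901−10.1565)/(255.3001−169.4665) = 1.0000. V = [p*·95.9901 + (1−p*)·10.1565]/1.09 = 73.9304. B = V − Δ·S = -146.1560.
(2,0): S=83.5989. Δ = (V_up−V_dn)/(S_up−S_dn) = (0.0000−0.0000)/(96.9747−64.3712) = 0.0000. V = [p*·0.0000 + (1−p*)·0.0000]/1.09 = 0.0000. B = V − Δ·S = 0.0000.
(2,1): S=125.9412. Δ = (V_up−V_dn)/(S_up−S_dn) = (7.6454−0.0000)/(146.0918−96.9747) = 0.1557. V = [p*·7.6454 + (1−p*)·0.0000]/1.09 = 5.7552. B = V − Δ·S = -13.8485.
(2,2): S=189.7296. Δ = (V_up−V_dn)/(S_up−S_dn) = (73.9304−7.6454)/(220.0863−146.0918) = 0.8958. V = [p*·73.9304 + (1−p*)·7.6454]/1.09 = 56.9111. B = V − Δ·S = -113.0503.
(1,0): S=108.5700. Δ = (V_up−V_dn)/(S_up−S_dn) = (5.7552−0.0000)/(125.9412−83.5989) = 0.1359. V = [p*·5.7552 + (1−p*)·0.0000]/1.09 = 4.3323. B = V − Δ·S = -10.4246.
(1,1): S=163.5600. Δ = (V_up−V_dn)/(S_up−S_dn) = (56.9111−5.7552)/(189.7296−125.9412) = 0.8020. V = [p*·56.9111 + (1−p*)·5.7552]/1.09 = 43.7883. B = V − Δ·S = -87.3806.
(0,0): S=141.0000. Δ = (V_up−V_dn)/(S_up−S_dn) = (43.7883−4.3323)/(163.5600−108.5700) = 0.7175. V = [p*·43.7883 + (1−p*)·4.3323]/1.09 = 33.6757. B = V − Δ·S = -67.4936.
The time-0 hedge costs 33.6757, which is the no-arbitrage price.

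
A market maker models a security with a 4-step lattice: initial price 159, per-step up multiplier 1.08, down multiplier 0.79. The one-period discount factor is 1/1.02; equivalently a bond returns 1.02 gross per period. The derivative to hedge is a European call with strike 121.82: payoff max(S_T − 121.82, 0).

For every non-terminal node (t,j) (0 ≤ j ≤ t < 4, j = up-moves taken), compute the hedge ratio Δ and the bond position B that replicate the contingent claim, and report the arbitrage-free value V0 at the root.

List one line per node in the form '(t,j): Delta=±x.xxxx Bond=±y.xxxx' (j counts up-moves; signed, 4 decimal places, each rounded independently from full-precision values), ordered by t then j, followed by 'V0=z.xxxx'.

(0,0): Delta=0.8827 Bond=-91.9222
(1,0): Delta=0.6043 Bond=-58.7947
(1,1): Delta=0.9358 Bond=-102.8822
(2,0): Delta=0.0000 Bond=0.0000
(2,1): Delta=0.7197 Bond=-75.6150
(2,2): Delta=0.9771 Bond=-112.5898
(3,0): Delta=0.0000 Bond=0.0000
(3,1): Delta=0.0000 Bond=0.0000
(3,2): Delta=0.8570 Bond=-97.2475
(3,3): Delta=1.0000 Bond=-119.4314
V0=48.4298

Risk-neutral probability p* = (R−d)/(u−d) = (1.02−0.79)/(1.08−0.79) = 0.7931.
At expiry t=4: V(4,0)=0.0000, V(4,1)=0.0000, V(4,2)=0.0000, V(4,3)=36.4124, V(4,4)=94.4977
Node (3,0) S=78.3932: V=(p*·0.0000+(1−p*)·0.0000)/1.02=0.0000; Δ=(0.0000−0.0000)/(84.6647−61.9306)=0.0000; B=V−Δ·S=0.0000
Node (3,1) S=107.1705: V=(p*·0.0000+(1−p*)·0.0000)/1.02=0.0000; Δ=(0.0000−0.0000)/(115.7441−84.6647)=0.0000; B=V−Δ·S=0.0000
Node (3,2) S=146.5115: V=(p*·36.4124+(1−p*)·0.0000)/1.02=28.3126; Δ=(36.4124−0.0000)/(158.2324−115.7441)=0.8570; B=V−Δ·S=-97.2475
Node (3,3) S=200.2942: V=(p*·94.4977+(1−p*)·36.4124)/1.02=80.8628; Δ=(94.4977−36.4124)/(216.3177−158.2324)=1.0000; B=V−Δ·S=-119.4314
Node (2,0) S=99.2319: V=(p*·0.0000+(1−p*)·0.0000)/1.02=0.0000; Δ=(0.0000−0.0000)/(107.1705−78.3932)=0.0000; B=V−Δ·S=0.0000
Node (2,1) S=135.6588: V=(p*·28.3126+(1−p*)·0.0000)/1.02=22.0145; Δ=(28.3126−0.0000)/(146.5115−107.1705)=0.7197; B=V−Δ·S=-75.6150
Node (2,2) S=185.4576: V=(p*·80.8628+(1−p*)·28.3126)/1.02=68.6180; Δ=(80.8628−28.3126)/(200.2942−146.5115)=0.9771; B=V−Δ·S=-112.5898
Node (1,0) S=125.6100: V=(p*·22.0145+(1−p*)·0.0000)/1.02=17.1174; Δ=(22.0145−0.0000)/(135.6588−99.2319)=0.6043; B=V−Δ·S=-58.7947
Node (1,1) S=171.7200: V=(p*·68.6180+(1−p*)·22.0145)/1.02=57.8195; Δ=(68.6180−22.0145)/(185.4576−135.6588)=0.9358; B=V−Δ·S=-102.8822
Node (0,0) S=159.0000: V=(p*·57.8195+(1−p*)·17.1174)/1.02=48.4298; Δ=(57.8195−17.1174)/(171.7200−125.6100)=0.8827; B=V−Δ·S=-91.9222
Each (Δ,B) replicates both successor values, so the strategy is self-financing and V0 is arbitrage-free.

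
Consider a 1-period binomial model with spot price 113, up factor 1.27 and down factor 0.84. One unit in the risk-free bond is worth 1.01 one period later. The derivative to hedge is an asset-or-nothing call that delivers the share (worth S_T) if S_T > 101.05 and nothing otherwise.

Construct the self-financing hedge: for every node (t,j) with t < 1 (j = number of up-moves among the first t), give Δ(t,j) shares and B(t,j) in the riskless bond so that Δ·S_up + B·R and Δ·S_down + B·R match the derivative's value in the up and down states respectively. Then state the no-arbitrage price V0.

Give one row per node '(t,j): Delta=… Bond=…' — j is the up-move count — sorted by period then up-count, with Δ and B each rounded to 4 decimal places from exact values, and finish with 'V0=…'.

(0,0): Delta=2.9535 Bond=-277.5694
V0=56.1748

No-arbitrage ⇒ martingale measure with p* = (R−d)/(u−d) = 0.3953.
Terminal values V(1,·): V(1,0)=0.0000, V(1,1)=143.5100
  t=0,j=0: stock 113.0000 → up 143.5100 (V=143.5100), down 94.9200 (V=0.0000). Price 56.1748; hedge Δ=2.9535, bond B=-277.5694.
Check: Δ(0,0)·S0 + B(0,0) = 56.1748 = V0.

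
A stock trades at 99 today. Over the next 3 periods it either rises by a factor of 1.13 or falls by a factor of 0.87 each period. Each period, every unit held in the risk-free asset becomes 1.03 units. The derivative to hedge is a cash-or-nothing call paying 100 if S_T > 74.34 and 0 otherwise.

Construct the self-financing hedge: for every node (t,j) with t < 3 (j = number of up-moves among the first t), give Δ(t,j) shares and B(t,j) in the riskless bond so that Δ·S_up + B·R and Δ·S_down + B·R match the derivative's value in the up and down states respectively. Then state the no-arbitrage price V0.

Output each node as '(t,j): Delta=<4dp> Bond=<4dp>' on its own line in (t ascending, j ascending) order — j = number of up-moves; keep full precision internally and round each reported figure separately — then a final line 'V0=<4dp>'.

(0,0): Delta=0.5417 Bond=32.6777
(1,0): Delta=1.6675 Bond=-63.3045
(1,1): Delta=0.0000 Bond=94.2596
(2,0): Delta=5.1328 Bond=-324.8693
(2,1): Delta=0.0000 Bond=97.0874
(2,2): Delta=0.0000 Bond=97.0874
V0=86.3074

The replicating-portfolio and risk-neutral prices coincide; use p* = (1.03−0.87)/(1.13−0.87) = 0.6154 for the latter.
At expiry t=3: V(3,0)=0.0000, V(3,1)=100.0000, V(3,2)=100.0000, V(3,3)=100.0000
Node (2,0) S=74.9331: V=(p*·100.0000+(1−p*)·0.0000)/1.03=59.7461; Δ=(100.0000−0.0000)/(84.6744−65.1918)=5.1328; B=V−Δ·S=-324.8693
Node (2,1) S=97.3269: V=(p*·100.0000+(1−p*)·100.0000)/1.03=97.0874; Δ=(100.0000−100.0000)/(109.9794−84.6744)=0.0000; B=V−Δ·S=97.0874
Node (2,2) S=126.4131: V=(p*·100.0000+(1−p*)·100.0000)/1.03=97.0874; Δ=(100.0000−100.0000)/(142.8468−109.9794)=0.0000; B=V−Δ·S=97.0874
Node (1,0) S=86.1300: V=(p*·97.0874+(1−p*)·59.7461)/1.03=80.3159; Δ=(97.0874−59.7461)/(97.3269−74.9331)=1.6675; B=V−Δ·S=-63.3045
Node (1,1) S=111.8700: V=(p*·97.0874+(1−p*)·97.0874)/1.03=94.2596; Δ=(97.0874−97.0874)/(126.4131−97.3269)=0.0000; B=V−Δ·S=94.2596
Node (0,0) S=99.0000: V=(p*·94.2596+(1−p*)·80.3159)/1.03=86.3074; Δ=(94.2596−80.3159)/(111.8700−86.1300)=0.5417; B=V−Δ·S=32.6777
Check: Δ(0,0)·S0 + B(0,0) = 86.3074 = V0.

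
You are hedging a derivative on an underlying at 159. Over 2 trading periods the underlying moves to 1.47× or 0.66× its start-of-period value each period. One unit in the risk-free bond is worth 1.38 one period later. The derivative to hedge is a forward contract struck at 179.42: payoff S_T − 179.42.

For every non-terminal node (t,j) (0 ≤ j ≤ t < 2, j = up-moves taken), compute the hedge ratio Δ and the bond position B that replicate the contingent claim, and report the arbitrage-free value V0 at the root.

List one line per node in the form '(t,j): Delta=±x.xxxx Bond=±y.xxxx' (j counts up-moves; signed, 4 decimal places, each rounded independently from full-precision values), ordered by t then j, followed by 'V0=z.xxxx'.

(0,0): Delta=1.0000 Bond=-94.2134
(1,0): Delta=1.0000 Bond=-130.0145
(1,1): Delta=1.0000 Bond=-130.0145
V0=64.7866

No-arbitrage ⇒ martingale measure with p* = (R−d)/(u−d) = 0.8889.
At expiry t=2: V(2,0)=-110.1596, V(2,1)=-25.1582, V(2,2)=164.1631
(1,0): S=104.9400. Δ = (V_up−V_dn)/(S_up−S_dn) = (-25.1582−-110.1596)/(154.2618−69.2604) = 1.0000. V = [p*·-25.1582 + (1−p*)·-110.1596]/1.38 = -25.0745. B = V − Δ·S = -130.0145.
(1,1): S=233.7300. Δ = (V_up−V_dn)/(S_up−S_dn) = (164.1631−-25.1582)/(343.5831−154.2618) = 1.0000. V = [p*·164.1631 + (1−p*)·-25.1582]/1.38 = 103.7155. B = V − Δ·S = -130.0145.
(0,0): S=159.0000. Δ = (V_up−V_dn)/(S_up−S_dn) = (103.7155−-25.0745)/(233.7300−104.9400) = 1.0000. V = [p*·103.7155 + (1−p*)·-25.0745]/1.38 = 64.7866. B = V − Δ·S = -94.2134.
Root portfolio cost Δ·159+B reproduces V0=64.7866.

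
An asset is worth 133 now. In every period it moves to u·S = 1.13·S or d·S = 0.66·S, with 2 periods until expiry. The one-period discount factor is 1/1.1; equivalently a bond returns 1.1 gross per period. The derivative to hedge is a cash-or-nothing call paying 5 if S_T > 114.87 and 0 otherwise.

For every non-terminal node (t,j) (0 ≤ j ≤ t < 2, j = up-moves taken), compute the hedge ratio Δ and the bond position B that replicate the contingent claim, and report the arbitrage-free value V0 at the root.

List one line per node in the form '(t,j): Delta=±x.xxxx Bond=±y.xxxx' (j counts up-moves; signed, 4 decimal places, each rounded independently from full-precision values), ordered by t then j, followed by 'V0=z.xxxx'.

No-arbitrage ⇒ martingale measure with p* = (R−d)/(u−d) = 0.9362.
At expiry t=2: V(2,0)=0.0000, V(2,1)=0.0000, V(2,2)=5.0000
(1,0): S=87.7800. Δ = (V_up−V_dn)/(S_up−S_dn) = (0.0000−0.0000)/(99.1914−57.9348) = 0.0000. V = [p*·0.0000 + (1−p*)·0.0000]/1.1 = 0.0000. B = V − Δ·S = 0.0000.
(1,1): S=150.2900. Δ = (V_up−V_dn)/(S_up−S_dn) = (5.0000−0.0000)/(169.8277−99.1914) = 0.0708. V = [p*·5.0000 + (1−p*)·0.0000]/1.1 = 4.2553. B = V − Δ·S = -6.3830.
(0,0): S=133.0000. Δ = (V_up−V_dn)/(S_up−S_dn) = (4.2553−0.0000)/(150.2900−87.7800) = 0.0681. V = [p*·4.2553 + (1−p*)·0.0000]/1.1 = 3.6215. B = V − Δ·S = -5.4323.
Check: Δ(0,0)·S0 + B(0,0) = 3.6215 = V0.

(0,0): Delta=0.0681 Bond=-5.4323
(1,0): Delta=0.0000 Bond=0.0000
(1,1): Delta=0.0708 Bond=-6.3830
V0=3.6215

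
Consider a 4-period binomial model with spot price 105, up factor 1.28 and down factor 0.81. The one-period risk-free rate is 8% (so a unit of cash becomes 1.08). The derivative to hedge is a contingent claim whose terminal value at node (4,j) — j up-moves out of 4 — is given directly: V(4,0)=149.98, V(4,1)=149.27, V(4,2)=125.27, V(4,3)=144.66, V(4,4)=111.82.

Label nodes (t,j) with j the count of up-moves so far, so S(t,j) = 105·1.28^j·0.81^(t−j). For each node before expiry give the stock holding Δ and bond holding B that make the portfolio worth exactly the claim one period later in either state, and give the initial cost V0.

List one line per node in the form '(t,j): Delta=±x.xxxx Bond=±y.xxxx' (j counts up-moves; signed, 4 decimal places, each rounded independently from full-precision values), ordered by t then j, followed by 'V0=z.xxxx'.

(0,0): Delta=-0.0901 Bond=108.7794
(1,0): Delta=-0.1172 Bond=119.7845
(1,1): Delta=-0.0774 Bond=115.7760
(2,0): Delta=-0.4029 Bond=149.0516
(2,1): Delta=0.0168 Bond=114.7862
(2,2): Delta=-0.1216 Bond=132.6320
(3,0): Delta=-0.0271 Bond=140.0033
(3,1): Delta=-0.5791 Bond=176.5108
(3,2): Delta=0.2961 Bond=85.0493
(3,3): Delta=-0.3173 Bond=186.3487
V0=99.3186

No-arbitrage ⇒ martingale measure with p* = (R−d)/(u−d) = 0.5745.
At expiry t=4: V(4,0)=149.9800, V(4,1)=149.2700, V(4,2)=125.2700, V(4,3)=144.6600, V(4,4)=111.8200
Node (3,0) S=55.8013: V=(p*·149.2700+(1−p*)·149.9800)/1.08=138.4927; Δ=(149.2700−149.9800)/(71.4257−45.1991)=-0.0271; B=V−Δ·S=140.0033
Node (3,1) S=88.1798: V=(p*·125.2700+(1−p*)·149.2700)/1.08=125.4470; Δ=(125.2700−149.2700)/(112.8702−71.4257)=-0.5791; B=V−Δ·S=176.5108
Node (3,2) S=139.3459: V=(p*·144.6600+(1−p*)·125.2700)/1.08=126.3046; Δ=(144.6600−125.2700)/(178.3628−112.8702)=0.2961; B=V−Δ·S=85.0493
Node (3,3) S=220.2010: V=(p*·111.8200+(1−p*)·144.6600)/1.08=116.4764; Δ=(111.8200−144.6600)/(281.8572−178.3628)=-0.3173; B=V−Δ·S=186.3487
Node (2,0) S=68.8905: V=(p*·125.4470+(1−p*)·138.4927)/1.08=121.2948; Δ=(125.4470−138.4927)/(88.1798−55.8013)=-0.4029; B=V−Δ·S=149.0516
Node (2,1) S=108.8640: V=(p*·126.3046+(1−p*)·125.4470)/1.08=116.6108; Δ=(126.3046−125.4470)/(139.3459−88.1798)=0.0168; B=V−Δ·S=114.7862
Node (2,2) S=172.0320: V=(p*·116.4764+(1−p*)·126.3046)/1.08=111.7209; Δ=(116.4764−126.3046)/(220.2010−139.3459)=-0.1216; B=V−Δ·S=132.6320
Node (1,0) S=85.0500: V=(p*·116.6108+(1−p*)·121.2948)/1.08=109.8185; Δ=(116.6108−121.2948)/(108.8640−68.8905)=-0.1172; B=V−Δ·S=119.7845
Node (1,1) S=134.4000: V=(p*·111.7209+(1−p*)·116.6108)/1.08=105.3719; Δ=(111.7209−116.6108)/(172.0320−108.8640)=-0.0774; B=V−Δ·S=115.7760
Node (0,0) S=105.0000: V=(p*·105.3719+(1−p*)·109.8185)/1.08=99.3186; Δ=(105.3719−109.8185)/(134.4000−85.0500)=-0.0901; B=V−Δ·S=108.7794
Self-financing check: at every node Δ·S+B equals the discounted successor values.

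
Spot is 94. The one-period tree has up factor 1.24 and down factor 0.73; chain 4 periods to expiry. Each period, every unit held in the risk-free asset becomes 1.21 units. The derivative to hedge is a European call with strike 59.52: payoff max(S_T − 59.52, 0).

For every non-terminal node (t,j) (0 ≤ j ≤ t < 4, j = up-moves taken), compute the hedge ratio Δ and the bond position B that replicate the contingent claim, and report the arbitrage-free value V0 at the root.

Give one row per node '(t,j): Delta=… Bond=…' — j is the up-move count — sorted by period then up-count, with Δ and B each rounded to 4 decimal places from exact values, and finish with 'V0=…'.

(0,0): Delta=0.9983 Bond=-27.6038
(1,0): Delta=0.9681 Bond=-31.3269
(1,1): Delta=0.9994 Bond=-33.5302
(2,0): Delta=0.5329 Bond=-16.1046
(2,1): Delta=0.9841 Bond=-39.2681
(2,2): Delta=1.0000 Bond=-40.6530
(3,0): Delta=0.0000 Bond=0.0000
(3,1): Delta=0.5525 Bond=-20.7045
(3,2): Delta=1.0000 Bond=-49.1901
(3,3): Delta=1.0000 Bond=-49.1901
V0=66.2387

The replicating-portfolio and risk-neutral prices coincide; use p* = (1.21−0.73)/(1.24−0.73) = 0.9412 for the latter.
Terminal values V(4,·): V(4,0)=0.0000, V(4,1)=0.0000, V(4,2)=17.5024, V(4,3)=71.3125, V(4,4)=162.7161
(3,0): S=36.5676. Δ = (V_up−V_dn)/(S_up−S_dn) = (0.0000−0.0000)/(45.3438−26.6943) = 0.0000. V = [p*·0.0000 + (1−p*)·0.0000]/1.21 = 0.0000. B = V − Δ·S = 0.0000.
(3,1): S=62.1148. Δ = (V_up−V_dn)/(S_up−S_dn) = (17.5024−0.0000)/(77.0224−45.3438) = 0.5525. V = [p*·17.5024 + (1−p*)·0.0000]/1.21 = 13.6139. B = V − Δ·S = -20.7045.
(3,2): S=105.5101. Δ = (V_up−V_dn)/(S_up−S_dn) = (71.3125−17.5024)/(130.8325−77.0224) = 1.0000. V = [p*·71.3125 + (1−p*)·17.5024]/1.21 = 56.3200. B = V − Δ·S = -49.1901.
(3,3): S=179.2227. Δ = (V_up−V_dn)/(S_up−S_dn) = (162.7161−71.3125)/(222.2361−130.8325) = 1.0000. V = [p*·162.7161 + (1−p*)·71.3125]/1.21 = 130.0326. B = V − Δ·S = -49.1901.
(2,0): S=50.0926. Δ = (V_up−V_dn)/(S_up−S_dn) = (13.6139−0.0000)/(62.1148−36.5676) = 0.5329. V = [p*·13.6139 + (1−p*)·0.0000]/1.21 = 10.5893. B = V − Δ·S = -16.1046.
(2,1): S=85.0888. Δ = (V_up−V_dn)/(S_up−S_dn) = (56.3200−13.6139)/(105.5101−62.1148) = 0.9841. V = [p*·56.3200 + (1−p*)·13.6139]/1.21 = 44.4693. B = V − Δ·S = -39.2681.
(2,2): S=144.5344. Δ = (V_up−V_dn)/(S_up−S_dn) = (130.0326−56.3200)/(179.2227−105.5101) = 1.0000. V = [p*·130.0326 + (1−p*)·56.3200]/1.21 = 103.8814. B = V − Δ·S = -40.6530.
(1,0): S=68.6200. Δ = (V_up−V_dn)/(S_up−S_dn) = (44.4693−10.5893)/(85.0888−50.0926) = 0.9681. V = [p*·44.4693 + (1−p*)·10.5893]/1.21 = 35.1045. B = V − Δ·S = -31.3269.
(1,1): S=116.5600. Δ = (V_up−V_dn)/(S_up−S_dn) = (103.8814−44.4693)/(144.5344−85.0888) = 0.9994. V = [p*·103.8814 + (1−p*)·44.4693]/1.21 = 82.9641. B = V − Δ·S = -33.5302.
(0,0): S=94.0000. Δ = (V_up−V_dn)/(S_up−S_dn) = (82.9641−35.1045)/(116.5600−68.6200) = 0.9983. V = [p*·82.9641 + (1−p*)·35.1045]/1.21 = 66.2387. B = V − Δ·S = -27.6038.
Self-financing check: at every node Δ·S+B equals the discounted successor values.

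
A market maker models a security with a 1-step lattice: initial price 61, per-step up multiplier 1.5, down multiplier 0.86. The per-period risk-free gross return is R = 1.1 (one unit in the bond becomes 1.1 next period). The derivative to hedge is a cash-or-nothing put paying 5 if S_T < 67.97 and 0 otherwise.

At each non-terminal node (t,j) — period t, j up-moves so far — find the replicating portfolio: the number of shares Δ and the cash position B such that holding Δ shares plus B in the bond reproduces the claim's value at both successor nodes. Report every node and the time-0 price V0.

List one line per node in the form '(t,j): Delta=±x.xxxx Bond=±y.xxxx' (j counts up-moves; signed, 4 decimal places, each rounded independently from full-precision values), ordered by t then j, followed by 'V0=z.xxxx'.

The replicating-portfolio and risk-neutral prices coincide; use p* = (1.1−0.86)/(1.5−0.86) = 0.3750 for the latter.
At expiry t=1: V(1,0)=5.0000, V(1,1)=0.0000
  t=0,j=0: stock 61.0000 → up 91.5000 (V=0.0000), down 52.4600 (V=5.0000). Price 2.8409; hedge Δ=-0.1281, bond B=10.6534.
Each (Δ,B) replicates both successor values, so the strategy is self-financing and V0 is arbitrage-free.

(0,0): Delta=-0.1281 Bond=10.6534
V0=2.8409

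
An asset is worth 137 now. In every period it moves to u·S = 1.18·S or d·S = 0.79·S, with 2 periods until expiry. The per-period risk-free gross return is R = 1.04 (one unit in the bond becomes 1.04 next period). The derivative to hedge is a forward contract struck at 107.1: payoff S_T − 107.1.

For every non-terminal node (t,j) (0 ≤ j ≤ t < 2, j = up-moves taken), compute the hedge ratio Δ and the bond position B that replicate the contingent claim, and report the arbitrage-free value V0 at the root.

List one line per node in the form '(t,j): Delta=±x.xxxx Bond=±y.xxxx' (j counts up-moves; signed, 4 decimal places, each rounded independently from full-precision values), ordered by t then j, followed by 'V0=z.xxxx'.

The replicating-portfolio and risk-neutral prices coincide; use p* = (1.04−0.79)/(1.18−0.79) = 0.6410 for the latter.
Terminal payoffs: V(2,0)=-21.5983, V(2,1)=20.6114, V(2,2)=83.6588
  t=1,j=0: stock 108.2300 → up 127.7114 (V=20.6114), down 85.5017 (V=-21.5983). Price 5.2492; hedge Δ=1.0000, bond B=-102.9808.
  t=1,j=1: stock 161.6600 → up 190.7588 (V=83.6588), down 127.7114 (V=20.6114). Price 58.6792; hedge Δ=1.0000, bond B=-102.9808.
  t=0,j=0: stock 137.0000 → up 161.6600 (V=58.6792), down 108.2300 (V=5.2492). Price 37.9800; hedge Δ=1.0000, bond B=-99.0200.
Each (Δ,B) replicates both successor values, so the strategy is self-financing and V0 is arbitrage-free.

(0,0): Delta=1.0000 Bond=-99.0200
(1,0): Delta=1.0000 Bond=-102.9808
(1,1): Delta=1.0000 Bond=-102.9808
V0=37.9800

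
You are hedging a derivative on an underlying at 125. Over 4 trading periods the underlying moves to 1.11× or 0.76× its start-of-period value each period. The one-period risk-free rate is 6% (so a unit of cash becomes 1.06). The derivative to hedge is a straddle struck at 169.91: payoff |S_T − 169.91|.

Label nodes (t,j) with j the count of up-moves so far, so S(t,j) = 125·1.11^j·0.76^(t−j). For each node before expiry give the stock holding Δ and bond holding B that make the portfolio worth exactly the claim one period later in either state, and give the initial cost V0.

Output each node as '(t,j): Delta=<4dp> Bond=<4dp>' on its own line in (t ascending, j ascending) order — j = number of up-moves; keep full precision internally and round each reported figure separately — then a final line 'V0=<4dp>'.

Under the risk-neutral measure, an up-move has probability p* = (R−d)/(u−d) = 0.8571 and values discount at R = 1.06.
Terminal values V(4,·): V(4,0)=128.2073, V(4,1)=109.0021, V(4,2)=80.9524, V(4,3)=39.9851, V(4,4)=19.8488
  t=3,j=0: stock 54.8720 → up 60.9079 (V=109.0021), down 41.7027 (V=128.2073). Price 105.4205; hedge Δ=-1.0000, bond B=160.2925.
  t=3,j=1: stock 80.1420 → up 88.9576 (V=80.9524), down 60.9079 (V=109.0021). Price 80.1505; hedge Δ=-1.0000, bond B=160.2925.
  t=3,j=2: stock 117.0495 → up 129.9249 (V=39.9851), down 88.9576 (V=80.9524). Price 43.2430; hedge Δ=-1.0000, bond B=160.2925.
  t=3,j=3: stock 170.9539 → up 189.7588 (V=19.8488), down 129.9249 (V=39.9851). Price 21.4391; hedge Δ=-0.3365, bond B=78.9712.
  t=2,j=0: stock 72.2000 → up 80.1420 (V=80.1505), down 54.8720 (V=105.4205). Price 79.0193; hedge Δ=-1.0000, bond B=151.2193.
  t=2,j=1: stock 105.4500 → up 117.0495 (V=43.2430), down 80.1420 (V=80.1505). Price 45.7693; hedge Δ=-1.0000, bond B=151.2193.
  t=2,j=2: stock 154.0125 → up 170.9539 (V=21.4391), down 117.0495 (V=43.2430). Price 23.1641; hedge Δ=-0.4045, bond B=85.4609.
  t=1,j=0: stock 95.0000 → up 105.4500 (V=45.7693), down 72.2000 (V=79.0193). Price 47.6597; hedge Δ=-1.0000, bond B=142.6597.
  t=1,j=1: stock 138.7500 → up 154.0125 (V=23.1641), down 105.4500 (V=45.7693). Price 24.8994; hedge Δ=-0.4655, bond B=89.4858.
  t=0,j=0: stock 125.0000 → up 138.7500 (V=24.8994), down 95.0000 (V=47.6597). Price 26.5574; hedge Δ=-0.5202, bond B=91.5869.
Check: Δ(0,0)·S0 + B(0,0) = 26.5574 = V0.

(0,0): Delta=-0.5202 Bond=91.5869
(1,0): Delta=-1.0000 Bond=142.6597
(1,1): Delta=-0.4655 Bond=89.4858
(2,0): Delta=-1.0000 Bond=151.2193
(2,1): Delta=-1.0000 Bond=151.2193
(2,2): Delta=-0.4045 Bond=85.4609
(3,0): Delta=-1.0000 Bond=160.2925
(3,1): Delta=-1.0000 Bond=160.2925
(3,2): Delta=-1.0000 Bond=160.2925
(3,3): Delta=-0.3365 Bond=78.9712
V0=26.5574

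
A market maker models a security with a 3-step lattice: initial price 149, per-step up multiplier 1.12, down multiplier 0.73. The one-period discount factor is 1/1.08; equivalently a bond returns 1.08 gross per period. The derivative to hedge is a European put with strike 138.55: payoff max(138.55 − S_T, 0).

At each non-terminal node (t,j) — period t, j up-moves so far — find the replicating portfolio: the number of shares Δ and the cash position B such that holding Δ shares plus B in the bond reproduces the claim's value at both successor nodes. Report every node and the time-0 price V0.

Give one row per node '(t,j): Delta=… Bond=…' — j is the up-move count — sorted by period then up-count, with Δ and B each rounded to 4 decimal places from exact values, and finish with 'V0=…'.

(0,0): Delta=-0.1589 Bond=25.2762
(1,0): Delta=-1.0000 Bond=118.7843
(1,1): Delta=-0.0963 Bond=16.8428
(2,0): Delta=-1.0000 Bond=128.2870
(2,1): Delta=-1.0000 Bond=128.2870
(2,2): Delta=-0.0289 Bond=5.6077
V0=1.5995

The replicating-portfolio and risk-neutral prices coincide; use p* = (1.08−0.73)/(1.12−0.73) = 0.8974 for the latter.
Payoff layer (t=3): V(3,0)=80.5865, V(3,1)=49.6196, V(3,2)=2.1089, V(3,3)=0.0000
(2,0): S=79.4021. Δ = (V_up−V_dn)/(S_up−S_dn) = (49.6196−80.5865)/(88.9304−57.9635) = -1.0000. V = [p*·49.6196 + (1−p*)·80.5865]/1.08 = 48.8849. B = V − Δ·S = 128.2870.
(2,1): S=121.8224. Δ = (V_up−V_dn)/(S_up−S_dn) = (2.1089−49.6196)/(136.4411−88.9304) = -1.0000. V = [p*·2.1089 + (1−p*)·49.6196]/1.08 = 6.4646. B = V − Δ·S = 128.2870.
(2,2): S=186.9056. Δ = (V_up−V_dn)/(S_up−S_dn) = (0.0000−2.1089)/(209.3343−136.4411) = -0.0289. V = [p*·0.0000 + (1−p*)·2.1089]/1.08 = 0.2003. B = V − Δ·S = 5.6077.
(1,0): S=108.7700. Δ = (V_up−V_dn)/(S_up−S_dn) = (6.4646−48.8849)/(121.8224−79.4021) = -1.0000. V = [p*·6.4646 + (1−p*)·48.8849]/1.08 = 10.0143. B = V − Δ·S = 118.7843.
(1,1): S=166.8800. Δ = (V_up−V_dn)/(S_up−S_dn) = (0.2003−6.4646)/(186.9056−121.8224) = -0.0963. V = [p*·0.2003 + (1−p*)·6.4646]/1.08 = 0.7803. B = V − Δ·S = 16.8428.
(0,0): S=149.0000. Δ = (V_up−V_dn)/(S_up−S_dn) = (0.7803−10.0143)/(166.8800−108.7700) = -0.1589. V = [p*·0.7803 + (1−p*)·10.0143]/1.08 = 1.5995. B = V − Δ·S = 25.2762.
Each (Δ,B) replicates both successor values, so the strategy is self-financing and V0 is arbitrage-free.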